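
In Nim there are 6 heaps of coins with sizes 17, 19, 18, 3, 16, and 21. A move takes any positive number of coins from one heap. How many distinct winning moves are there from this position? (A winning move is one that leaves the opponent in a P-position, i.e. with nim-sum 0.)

5

Compute the nim-sum pairwise:
17 ⊕ 19 = 2
2 ⊕ 18 = 16
16 ⊕ 3 = 19
19 ⊕ 16 = 3
3 ⊕ 21 = 22
The overall nim-sum is X = 22. A heap of size p has a winning move iff p XOR X < p (reduce it to p XOR X).
  17: 17 XOR 22 = 7 < 17 — winning move (to 7).
  19: 19 XOR 22 = 5 < 19 — winning move (to 5).
  18: 18 XOR 22 = 4 < 18 — winning move (to 4).
  3: 3 XOR 22 = 21 ≥ 3 — no move.
  16: 16 XOR 22 = 6 < 16 — winning move (to 6).
  21: 21 XOR 22 = 3 < 21 — winning move (to 3).
That gives 5 winning moves.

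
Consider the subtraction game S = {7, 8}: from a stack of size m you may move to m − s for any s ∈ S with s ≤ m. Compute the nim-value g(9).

Build the Grundy sequence with g(k) = mex{g(k−s) : s ∈ {7, 8}, s ≤ k}:
k:     0  1  2  3  4  5  6  7  8  9
g(k):  0  0  0  0  0  0  0  1  1  1
So g(9) = 1.

1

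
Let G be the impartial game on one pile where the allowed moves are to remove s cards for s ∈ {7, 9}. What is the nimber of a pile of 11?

Build the Grundy sequence with g(k) = mex{g(k−s) : s ∈ {7, 9}, s ≤ k}:
g(0) = mex{} = 0
g(1) = mex{} = 0
g(2) = mex{} = 0
g(3) = mex{} = 0
g(4) = mex{} = 0
g(5) = mex{} = 0
g(6) = mex{} = 0
g(7) = mex{0} = 1
g(8) = mex{0} = 1
g(9) = mex{0} = 1
g(10) = mex{0} = 1
g(11) = mex{0} = 1
So g(11) = 1.

1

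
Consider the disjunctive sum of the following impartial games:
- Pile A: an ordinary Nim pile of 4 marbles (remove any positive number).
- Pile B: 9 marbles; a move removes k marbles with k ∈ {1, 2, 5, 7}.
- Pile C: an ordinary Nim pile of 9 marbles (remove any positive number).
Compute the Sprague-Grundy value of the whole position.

13

Pile A is a plain Nim pile of size 4, so its Grundy value is 4.
For pile B, compute g(0), g(1), … with moves {1, 2, 5, 7}:
k:     0  1  2  3  4  5  6  7  8  9
g(k):  0  1  2  0  1  2  0  1  2  0
So g(9) = 0.
Pile C is a plain Nim pile of size 9, so its Grundy value is 9.
The value of a disjunctive sum is the nim-sum of the parts.
Combined value = 4 ⊕ 0 ⊕ 9 = 13.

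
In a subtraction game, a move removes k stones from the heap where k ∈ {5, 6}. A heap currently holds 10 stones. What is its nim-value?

Compute g(0), g(1), … for moves {5, 6}:
k:     0  1  2  3  4  5  6  7  8  9 10
g(k):  0  0  0  0  0  1  1  1  1  1  2
So g(10) = 2.

2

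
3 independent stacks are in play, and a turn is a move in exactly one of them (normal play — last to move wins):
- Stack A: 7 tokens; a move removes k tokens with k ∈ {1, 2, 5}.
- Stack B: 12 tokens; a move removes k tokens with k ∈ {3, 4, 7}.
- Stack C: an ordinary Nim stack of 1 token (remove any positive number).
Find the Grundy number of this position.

0

Build the Grundy sequence for stack A with g(k) = mex{g(k−s) : s ∈ {1, 2, 5}, s ≤ k}:
g(0) = mex{} = 0
g(1) = mex{0} = 1
g(2) = mex{0,1} = 2
g(3) = mex{1,2} = 0
g(4) = mex{0,2} = 1
g(5) = mex{0,1} = 2
g(6) = mex{1,2} = 0
g(7) = mex{0,2} = 1
So g(7) = 1.
Grundy values for stack B (subtraction set {3, 4, 7}):
k:     0  1  2  3  4  5  6  7  8  9 10 11 12
g(k):  0  0  0  1  1  1  2  2  2  3  0  0  0
So g(12) = 0.
Stack C is a plain Nim stack of size 1, so its Grundy value is 1.
By the Sprague-Grundy theorem, the Grundy value of a sum of independent games is the XOR of the component values.
Combined value = 1 XOR 0 XOR 1 = 0.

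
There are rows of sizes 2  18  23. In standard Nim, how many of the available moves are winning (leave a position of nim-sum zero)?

Nim-sum: 2 ⊕ 18 ⊕ 23 = 7.
The overall nim-sum is X = 7. A row of size p has a winning move iff p XOR X < p (reduce it to p XOR X).
  2: 2 XOR 7 = 5 ≥ 2 — no move.
  18: 18 XOR 7 = 21 ≥ 18 — no move.
  23: 23 XOR 7 = 16 < 23 — winning move (to 16).
That gives 1 winning move.

1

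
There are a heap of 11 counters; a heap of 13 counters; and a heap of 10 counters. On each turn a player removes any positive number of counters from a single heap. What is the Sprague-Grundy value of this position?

12

Nim-sum: 11 ⊕ 13 ⊕ 10 = 12.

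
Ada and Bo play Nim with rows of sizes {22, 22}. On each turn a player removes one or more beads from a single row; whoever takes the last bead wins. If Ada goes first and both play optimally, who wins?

Bo wins

Nim-sum: 22 ^ 22 = 0.
The nim-sum is 0, so this is a P-position: the player to move is in a losing position under optimal play; Ada is about to move from it and so loses — Bo wins.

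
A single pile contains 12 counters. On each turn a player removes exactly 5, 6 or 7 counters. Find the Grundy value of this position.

Grundy values for subtraction set {5, 6, 7}:
k:     0  1  2  3  4  5  6  7  8  9 10 11 12
g(k):  0  0  0  0  0  1  1  1  1  1  2  2  0
So g(12) = 0.

0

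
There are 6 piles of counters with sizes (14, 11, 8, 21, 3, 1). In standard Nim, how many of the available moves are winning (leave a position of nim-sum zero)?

In binary:
  01110  (14)
  01011  (11)
  01000  (8)
  10101  (21)
  00011  (3)
  00001  (1)
  -----
  11010  (26)
The overall nim-sum is X = 26. A pile of size p has a winning move iff p XOR X < p (reduce it to p XOR X).
  14: 14 XOR 26 = 20 ≥ 14 — no move.
  11: 11 XOR 26 = 17 ≥ 11 — no move.
  8: 8 XOR 26 = 18 ≥ 8 — no move.
  21: 21 XOR 26 = 15 < 21 — winning move (to 15).
  3: 3 XOR 26 = 25 ≥ 3 — no move.
  1: 1 XOR 26 = 27 ≥ 1 — no move.
That gives 1 winning move.

1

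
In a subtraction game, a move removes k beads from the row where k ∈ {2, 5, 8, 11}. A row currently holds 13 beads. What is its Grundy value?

0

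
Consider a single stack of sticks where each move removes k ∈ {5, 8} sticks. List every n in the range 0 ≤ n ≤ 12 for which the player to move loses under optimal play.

0, 1, 2, 3, 4

Compute g(0), g(1), … for moves {5, 8}:
g(0) = mex{} = 0
g(1) = mex{} = 0
g(2) = mex{} = 0
g(3) = mex{} = 0
g(4) = mex{} = 0
g(5) = mex{0} = 1
g(6) = mex{0} = 1
g(7) = mex{0} = 1
g(8) = mex{0} = 1
g(9) = mex{0} = 1
g(10) = mex{0,1} = 2
g(11) = mex{0,1} = 2
g(12) = mex{0,1} = 2
The P-positions (g = 0) in 0..12 are 0, 1, 2, 3, 4.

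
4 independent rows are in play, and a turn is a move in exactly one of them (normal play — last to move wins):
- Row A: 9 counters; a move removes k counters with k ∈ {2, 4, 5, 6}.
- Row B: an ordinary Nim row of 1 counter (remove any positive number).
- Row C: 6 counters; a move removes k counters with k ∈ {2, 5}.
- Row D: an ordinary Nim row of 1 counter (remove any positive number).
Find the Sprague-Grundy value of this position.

1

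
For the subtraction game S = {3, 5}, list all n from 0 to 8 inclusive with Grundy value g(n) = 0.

0, 1, 2, 8

Compute g(0), g(1), … for moves {3, 5}:
g(0) = mex{} = 0
g(1) = mex{} = 0
g(2) = mex{} = 0
g(3) = mex{0} = 1
g(4) = mex{0} = 1
g(5) = mex{0} = 1
g(6) = mex{0,1} = 2
g(7) = mex{0,1} = 2
g(8) = mex{1} = 0
The P-positions (g = 0) in 0..8 are 0, 1, 2, 8.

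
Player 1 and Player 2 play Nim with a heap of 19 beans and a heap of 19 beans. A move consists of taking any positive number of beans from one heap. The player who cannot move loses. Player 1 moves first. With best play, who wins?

Player 2 wins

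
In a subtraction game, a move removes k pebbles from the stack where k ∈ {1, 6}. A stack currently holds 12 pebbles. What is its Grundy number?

1

Compute g(0), g(1), … for moves {1, 6}:
k:     0  1  2  3  4  5  6  7  8  9 10 11 12
g(k):  0  1  0  1  0  1  2  0  1  0  1  0  1
So g(12) = 1.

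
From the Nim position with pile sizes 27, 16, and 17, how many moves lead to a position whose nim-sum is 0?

3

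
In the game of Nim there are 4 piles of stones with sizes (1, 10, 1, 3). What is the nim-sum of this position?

9

Compute the nim-sum pairwise:
1 ⊕ 10 = 11
11 ⊕ 1 = 10
10 ⊕ 3 = 9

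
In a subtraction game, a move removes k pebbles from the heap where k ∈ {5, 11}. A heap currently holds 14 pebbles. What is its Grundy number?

2

Build the Grundy sequence with g(k) = mex{g(k−s) : s ∈ {5, 11}, s ≤ k}:
k:     0  1  2  3  4  5  6  7  8  9 10 11 12 13 14
g(k):  0  0  0  0  0  1  1  1  1  1  0  2  2  2  2
So g(14) = 2.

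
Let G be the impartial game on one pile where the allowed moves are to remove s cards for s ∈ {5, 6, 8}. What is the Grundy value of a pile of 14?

0

Compute g(0), g(1), … for moves {5, 6, 8}:
k:     0  1  2  3  4  5  6  7  8  9 10 11 12 13 14
g(k):  0  0  0  0  0  1  1  1  1  1  2  2  2  0  0
So g(14) = 0.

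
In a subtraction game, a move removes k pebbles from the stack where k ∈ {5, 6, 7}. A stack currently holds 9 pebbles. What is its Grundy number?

Build the Grundy sequence with g(k) = mex{g(k−s) : s ∈ {5, 6, 7}, s ≤ k}:
k:     0  1  2  3  4  5  6  7  8  9
g(k):  0  0  0  0  0  1  1  1  1  1
So g(9) = 1.

1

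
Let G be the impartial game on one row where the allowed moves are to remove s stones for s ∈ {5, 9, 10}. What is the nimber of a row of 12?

Compute g(0), g(1), … for moves {5, 9, 10}:
k:     0  1  2  3  4  5  6  7  8  9 10 11 12
g(k):  0  0  0  0  0  1  1  1  1  1  2  2  2
So g(12) = 2.

2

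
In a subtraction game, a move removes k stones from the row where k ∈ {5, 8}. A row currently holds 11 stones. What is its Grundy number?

Compute g(0), g(1), … for moves {5, 8}:
g(0) = mex{} = 0
g(1) = mex{} = 0
g(2) = mex{} = 0
g(3) = mex{} = 0
g(4) = mex{} = 0
g(5) = mex{0} = 1
g(6) = mex{0} = 1
g(7) = mex{0} = 1
g(8) = mex{0} = 1
g(9) = mex{0} = 1
g(10) = mex{0,1} = 2
g(11) = mex{0,1} = 2
So g(11) = 2.

2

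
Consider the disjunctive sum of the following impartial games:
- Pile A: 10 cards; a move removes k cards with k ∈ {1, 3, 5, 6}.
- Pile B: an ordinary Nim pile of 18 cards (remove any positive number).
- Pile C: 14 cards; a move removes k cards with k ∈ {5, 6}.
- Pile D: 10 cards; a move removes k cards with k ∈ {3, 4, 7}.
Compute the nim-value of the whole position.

16

Grundy values for pile A (subtraction set {1, 3, 5, 6}):
g(0) = mex{} = 0
g(1) = mex{0} = 1
g(2) = mex{1} = 0
g(3) = mex{0} = 1
g(4) = mex{1} = 0
g(5) = mex{0} = 1
g(6) = mex{0,1} = 2
g(7) = mex{0,1,2} = 3
g(8) = mex{0,1,3} = 2
g(9) = mex{0,1,2} = 3
g(10) = mex{0,1,3} = 2
So g(10) = 2.
Pile B is a plain Nim pile of size 18, so its Grundy value is 18.
For pile C, compute g(0), g(1), … with moves {5, 6}:
k:     0  1  2  3  4  5  6  7  8  9 10 11 12 13 14
g(k):  0  0  0  0  0  1  1  1  1  1  2  0  0  0  0
So g(14) = 0.
Grundy values for pile D (subtraction set {3, 4, 7}):
g(0) = mex{} = 0
g(1) = mex{} = 0
g(2) = mex{} = 0
g(3) = mex{0} = 1
g(4) = mex{0} = 1
g(5) = mex{0} = 1
g(6) = mex{0,1} = 2
g(7) = mex{0,1} = 2
g(8) = mex{0,1} = 2
g(9) = mex{0,1,2} = 3
g(10) = mex{1,2} = 0
So g(10) = 0.
By the Sprague-Grundy theorem, the Grundy value of a sum of independent games is the XOR of the component values.
Combined value = 2 XOR 18 XOR 0 XOR 0 = 16.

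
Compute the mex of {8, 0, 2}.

1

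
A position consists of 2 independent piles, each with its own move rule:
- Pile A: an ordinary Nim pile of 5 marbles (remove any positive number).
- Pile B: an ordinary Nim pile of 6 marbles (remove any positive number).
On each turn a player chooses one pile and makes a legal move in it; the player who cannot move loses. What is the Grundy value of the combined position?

3

Pile A is a plain Nim pile of size 5, so its Grundy value is 5.
Pile B is a plain Nim pile of size 6, so its Grundy value is 6.
By the Sprague-Grundy theorem, the Grundy value of a sum of independent games is the XOR of the component values.
Combined value = 5 ⊕ 6 = 3.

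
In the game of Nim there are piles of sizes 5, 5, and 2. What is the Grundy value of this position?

In binary:
  101  (5)
  101  (5)
  010  (2)
  ---
  010  (2)

2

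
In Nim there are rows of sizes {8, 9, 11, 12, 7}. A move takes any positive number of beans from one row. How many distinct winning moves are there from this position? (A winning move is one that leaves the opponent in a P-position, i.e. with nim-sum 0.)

3

Compute the nim-sum pairwise:
8 XOR 9 = 1
1 XOR 11 = 10
10 XOR 12 = 6
6 XOR 7 = 1
The overall nim-sum is X = 1. A row of size p has a winning move iff p XOR X < p (reduce it to p XOR X).
  8: 8 XOR 1 = 9 ≥ 8 — no move.
  9: 9 XOR 1 = 8 < 9 — winning move (to 8).
  11: 11 XOR 1 = 10 < 11 — winning move (to 10).
  12: 12 XOR 1 = 13 ≥ 12 — no move.
  7: 7 XOR 1 = 6 < 7 — winning move (to 6).
That gives 3 winning moves.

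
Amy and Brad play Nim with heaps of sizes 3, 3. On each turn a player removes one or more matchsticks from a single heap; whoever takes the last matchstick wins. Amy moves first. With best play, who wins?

Brad wins

Compute the nim-sum pairwise:
3 XOR 3 = 0
The nim-sum is 0, so this is a P-position: the player to move is in a losing position under optimal play; Amy is about to move from it and so loses — Brad wins.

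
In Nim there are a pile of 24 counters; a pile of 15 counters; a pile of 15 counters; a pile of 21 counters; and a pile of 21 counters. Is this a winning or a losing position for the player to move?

Nim-sum: 24 XOR 15 XOR 15 XOR 21 XOR 21 = 24.
The nim-sum is 24 ≠ 0, so this is an N-position: the player to move can win.

Winning position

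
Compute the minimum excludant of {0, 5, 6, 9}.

0 is in the set but 1 is not, so the mex is 1.

1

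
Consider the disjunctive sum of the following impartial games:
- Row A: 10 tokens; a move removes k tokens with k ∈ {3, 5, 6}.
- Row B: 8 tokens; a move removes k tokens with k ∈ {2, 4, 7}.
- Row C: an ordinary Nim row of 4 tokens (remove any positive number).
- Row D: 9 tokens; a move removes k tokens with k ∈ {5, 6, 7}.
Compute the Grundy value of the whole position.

For row A, compute g(0), g(1), … with moves {3, 5, 6}:
g(0) = mex{} = 0
g(1) = mex{} = 0
g(2) = mex{} = 0
g(3) = mex{0} = 1
g(4) = mex{0} = 1
g(5) = mex{0} = 1
g(6) = mex{0,1} = 2
g(7) = mex{0,1} = 2
g(8) = mex{0,1} = 2
g(9) = mex{1,2} = 0
g(10) = mex{1,2} = 0
So g(10) = 0.
For row B, compute g(0), g(1), … with moves {2, 4, 7}:
g(0) = mex{} = 0
g(1) = mex{} = 0
g(2) = mex{0} = 1
g(3) = mex{0} = 1
g(4) = mex{0,1} = 2
g(5) = mex{0,1} = 2
g(6) = mex{1,2} = 0
g(7) = mex{0,1,2} = 3
g(8) = mex{0,2} = 1
So g(8) = 1.
Row C is a plain Nim row of size 4, so its Grundy value is 4.
Build the Grundy sequence for row D with g(k) = mex{g(k−s) : s ∈ {5, 6, 7}, s ≤ k}:
k:     0  1  2  3  4  5  6  7  8  9
g(k):  0  0  0  0  0  1  1  1  1  1
So g(9) = 1.
By the Sprague-Grundy theorem, the Grundy value of a sum of independent games is the XOR of the component values.
Combined value = 0 XOR 1 XOR 4 XOR 1 = 4.

4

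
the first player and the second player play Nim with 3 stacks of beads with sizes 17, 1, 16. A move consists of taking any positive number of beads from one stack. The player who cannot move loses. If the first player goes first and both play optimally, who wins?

the second player wins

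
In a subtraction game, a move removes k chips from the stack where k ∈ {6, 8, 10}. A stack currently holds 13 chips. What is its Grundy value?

Compute g(0), g(1), … for moves {6, 8, 10}:
k:     0  1  2  3  4  5  6  7  8  9 10 11 12 13
g(k):  0  0  0  0  0  0  1  1  1  1  1  1  2  2
So g(13) = 2.

2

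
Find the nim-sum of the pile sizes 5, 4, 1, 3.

3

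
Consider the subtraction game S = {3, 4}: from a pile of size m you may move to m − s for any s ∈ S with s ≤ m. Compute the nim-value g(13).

2

Grundy values for subtraction set {3, 4}:
k:     0  1  2  3  4  5  6  7  8  9 10 11 12 13
g(k):  0  0  0  1  1  1  2  0  0  0  1  1  1  2
So g(13) = 2.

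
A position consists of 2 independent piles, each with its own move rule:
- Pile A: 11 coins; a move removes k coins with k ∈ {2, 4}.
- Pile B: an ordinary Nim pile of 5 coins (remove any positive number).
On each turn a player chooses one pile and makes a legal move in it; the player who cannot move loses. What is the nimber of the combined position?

Build the Grundy sequence for pile A with g(k) = mex{g(k−s) : s ∈ {2, 4}, s ≤ k}:
k:     0  1  2  3  4  5  6  7  8  9 10 11
g(k):  0  0  1  1  2  2  0  0  1  1  2  2
So g(11) = 2.
Pile B is a plain Nim pile of size 5, so its Grundy value is 5.
The value of a disjunctive sum is the nim-sum of the parts.
Combined value = 2 XOR 5 = 7.

7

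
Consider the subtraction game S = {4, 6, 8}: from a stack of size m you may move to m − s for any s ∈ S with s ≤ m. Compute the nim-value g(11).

2

Grundy values for subtraction set {4, 6, 8}:
k:     0  1  2  3  4  5  6  7  8  9 10 11
g(k):  0  0  0  0  1  1  1  1  2  2  2  2
So g(11) = 2.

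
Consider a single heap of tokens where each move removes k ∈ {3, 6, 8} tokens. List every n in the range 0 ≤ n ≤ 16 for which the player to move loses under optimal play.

0, 1, 2, 11, 12, 13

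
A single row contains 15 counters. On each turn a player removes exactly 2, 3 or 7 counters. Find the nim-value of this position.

Compute g(0), g(1), … for moves {2, 3, 7}:
k:     0  1  2  3  4  5  6  7  8  9 10 11 12 13 14 15
g(k):  0  0  1  1  2  0  0  1  1  2  0  0  1  1  2  0
So g(15) = 0.

0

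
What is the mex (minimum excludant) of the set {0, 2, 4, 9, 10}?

1

0 is in the set but 1 is not, so the mex is 1.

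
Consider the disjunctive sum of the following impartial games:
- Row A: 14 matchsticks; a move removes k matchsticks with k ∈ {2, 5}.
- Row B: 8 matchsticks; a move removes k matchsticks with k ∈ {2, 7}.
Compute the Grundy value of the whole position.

Build the Grundy sequence for row A with g(k) = mex{g(k−s) : s ∈ {2, 5}, s ≤ k}:
k:     0  1  2  3  4  5  6  7  8  9 10 11 12 13 14
g(k):  0  0  1  1  0  2  1  0  0  1  1  0  2  1  0
So g(14) = 0.
Build the Grundy sequence for row B with g(k) = mex{g(k−s) : s ∈ {2, 7}, s ≤ k}:
g(0) = mex{} = 0
g(1) = mex{} = 0
g(2) = mex{0} = 1
g(3) = mex{0} = 1
g(4) = mex{1} = 0
g(5) = mex{1} = 0
g(6) = mex{0} = 1
g(7) = mex{0} = 1
g(8) = mex{0,1} = 2
So g(8) = 2.
By the Sprague-Grundy theorem, the Grundy value of a sum of independent games is the XOR of the component values.
Combined value = 0 XOR 2 = 2.

2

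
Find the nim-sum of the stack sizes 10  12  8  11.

In binary:
  1010  (10)
  1100  (12)
  1000  (8)
  1011  (11)
  ----
  0101  (5)

5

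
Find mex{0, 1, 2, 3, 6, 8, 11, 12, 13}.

4

The values 0, 1, 2, 3 are all present; 4 is the first non-negative integer missing from the set.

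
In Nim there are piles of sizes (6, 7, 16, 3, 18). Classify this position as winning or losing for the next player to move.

Nim-sum: 6 ^ 7 ^ 16 ^ 3 ^ 18 = 0.
The nim-sum is 0, so this is a P-position: the player to move is in a losing position under optimal play.

Losing position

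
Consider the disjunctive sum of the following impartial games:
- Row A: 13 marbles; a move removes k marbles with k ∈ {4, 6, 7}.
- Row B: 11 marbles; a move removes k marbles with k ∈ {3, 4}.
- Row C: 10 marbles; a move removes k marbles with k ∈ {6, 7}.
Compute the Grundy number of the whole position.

Build the Grundy sequence for row A with g(k) = mex{g(k−s) : s ∈ {4, 6, 7}, s ≤ k}:
k:     0  1  2  3  4  5  6  7  8  9 10 11 12 13
g(k):  0  0  0  0  1  1  1  1  2  2  2  0  0  0
So g(13) = 0.
For row B, compute g(0), g(1), … with moves {3, 4}:
k:     0  1  2  3  4  5  6  7  8  9 10 11
g(k):  0  0  0  1  1  1  2  0  0  0  1  1
So g(11) = 1.
Build the Grundy sequence for row C with g(k) = mex{g(k−s) : s ∈ {6, 7}, s ≤ k}:
k:     0  1  2  3  4  5  6  7  8  9 10
g(k):  0  0  0  0  0  0  1  1  1  1  1
So g(10) = 1.
The value of a disjunctive sum is the nim-sum of the parts.
Combined value = 0 XOR 1 XOR 1 = 0.

0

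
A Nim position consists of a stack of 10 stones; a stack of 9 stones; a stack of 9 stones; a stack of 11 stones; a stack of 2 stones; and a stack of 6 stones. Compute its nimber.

In binary:
  1010  (10)
  1001  (9)
  1001  (9)
  1011  (11)
  0010  (2)
  0110  (6)
  ----
  0101  (5)

5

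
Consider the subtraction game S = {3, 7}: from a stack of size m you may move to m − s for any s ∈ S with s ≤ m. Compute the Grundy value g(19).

Compute g(0), g(1), … for moves {3, 7}:
k:     0  1  2  3  4  5  6  7  8  9 10 11 12 13 14 15 16 17 18 19
g(k):  0  0  0  1  1  1  0  2  2  1  0  0  0  1  1  1  0  2  2  1
So g(19) = 1.

1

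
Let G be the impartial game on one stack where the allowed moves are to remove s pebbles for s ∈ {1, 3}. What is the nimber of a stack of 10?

0

Build the Grundy sequence with g(k) = mex{g(k−s) : s ∈ {1, 3}, s ≤ k}:
g(0) = mex{} = 0
g(1) = mex{0} = 1
g(2) = mex{1} = 0
g(3) = mex{0} = 1
g(4) = mex{1} = 0
g(5) = mex{0} = 1
g(6) = mex{1} = 0
g(7) = mex{0} = 1
g(8) = mex{1} = 0
g(9) = mex{0} = 1
g(10) = mex{1} = 0
So g(10) = 0.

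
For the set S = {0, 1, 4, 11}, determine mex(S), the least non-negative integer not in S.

2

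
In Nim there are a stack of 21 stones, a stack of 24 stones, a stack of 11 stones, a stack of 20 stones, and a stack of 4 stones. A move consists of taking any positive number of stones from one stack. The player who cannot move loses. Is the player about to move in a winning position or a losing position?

Winning position

Nim-sum: 21 ^ 24 ^ 11 ^ 20 ^ 4 = 22.
The nim-sum is 22 ≠ 0, so this is an N-position: the player to move can win.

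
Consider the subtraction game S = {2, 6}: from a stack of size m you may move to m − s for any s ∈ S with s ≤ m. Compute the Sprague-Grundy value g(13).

0

Grundy values for subtraction set {2, 6}:
k:     0  1  2  3  4  5  6  7  8  9 10 11 12 13
g(k):  0  0  1  1  0  0  1  1  0  0  1  1  0  0
So g(13) = 0.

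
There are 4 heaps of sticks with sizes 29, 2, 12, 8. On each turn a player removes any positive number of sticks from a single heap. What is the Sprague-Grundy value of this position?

27

Write each in binary and XOR column by column:
  11101  (29)
  00010  (2)
  01100  (12)
  01000  (8)
  -----
  11011  (27)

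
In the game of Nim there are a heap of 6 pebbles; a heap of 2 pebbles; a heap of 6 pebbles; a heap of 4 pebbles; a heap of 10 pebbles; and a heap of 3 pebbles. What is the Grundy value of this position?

Nim-sum: 6 ⊕ 2 ⊕ 6 ⊕ 4 ⊕ 10 ⊕ 3 = 15.

15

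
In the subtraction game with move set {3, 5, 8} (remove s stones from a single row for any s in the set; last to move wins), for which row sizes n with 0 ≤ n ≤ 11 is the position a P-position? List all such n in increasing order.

0, 1, 2, 11

Build the Grundy sequence with g(k) = mex{g(k−s) : s ∈ {3, 5, 8}, s ≤ k}:
k:     0  1  2  3  4  5  6  7  8  9 10 11
g(k):  0  0  0  1  1  1  2  2  2  3  3  0
The P-positions (g = 0) in 0..11 are 0, 1, 2, 11.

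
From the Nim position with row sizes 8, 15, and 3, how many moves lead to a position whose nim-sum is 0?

In binary:
  1000  (8)
  1111  (15)
  0011  (3)
  ----
  0100  (4)
The overall nim-sum is X = 4. A row of size p has a winning move iff p XOR X < p (reduce it to p XOR X).
  8: 8 XOR 4 = 12 ≥ 8 — no move.
  15: 15 XOR 4 = 11 < 15 — winning move (to 11).
  3: 3 XOR 4 = 7 ≥ 3 — no move.
That gives 1 winning move.

1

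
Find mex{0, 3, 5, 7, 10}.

0 is in the set but 1 is not, so the mex is 1.

1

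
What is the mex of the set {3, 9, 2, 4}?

0 is not in the set, so the mex is 0.

0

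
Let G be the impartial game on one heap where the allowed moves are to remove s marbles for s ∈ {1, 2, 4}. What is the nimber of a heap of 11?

2

Compute g(0), g(1), … for moves {1, 2, 4}:
g(0) = mex{} = 0
g(1) = mex{0} = 1
g(2) = mex{0,1} = 2
g(3) = mex{1,2} = 0
g(4) = mex{0,2} = 1
g(5) = mex{0,1} = 2
g(6) = mex{1,2} = 0
g(7) = mex{0,2} = 1
g(8) = mex{0,1} = 2
g(9) = mex{1,2} = 0
g(10) = mex{0,2} = 1
g(11) = mex{0,1} = 2
So g(11) = 2.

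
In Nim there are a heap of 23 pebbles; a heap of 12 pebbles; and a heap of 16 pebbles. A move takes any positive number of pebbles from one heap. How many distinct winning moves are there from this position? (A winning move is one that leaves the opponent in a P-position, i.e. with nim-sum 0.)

1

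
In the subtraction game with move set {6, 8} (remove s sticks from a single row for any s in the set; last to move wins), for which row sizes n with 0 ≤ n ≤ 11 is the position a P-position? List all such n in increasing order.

0, 1, 2, 3, 4, 5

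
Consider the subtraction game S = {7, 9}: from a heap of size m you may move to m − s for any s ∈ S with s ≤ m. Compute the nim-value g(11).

1

Build the Grundy sequence with g(k) = mex{g(k−s) : s ∈ {7, 9}, s ≤ k}:
g(0) = mex{} = 0
g(1) = mex{} = 0
g(2) = mex{} = 0
g(3) = mex{} = 0
g(4) = mex{} = 0
g(5) = mex{} = 0
g(6) = mex{} = 0
g(7) = mex{0} = 1
g(8) = mex{0} = 1
g(9) = mex{0} = 1
g(10) = mex{0} = 1
g(11) = mex{0} = 1
So g(11) = 1.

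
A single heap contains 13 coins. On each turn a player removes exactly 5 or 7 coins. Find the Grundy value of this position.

Build the Grundy sequence with g(k) = mex{g(k−s) : s ∈ {5, 7}, s ≤ k}:
k:     0  1  2  3  4  5  6  7  8  9 10 11 12 13
g(k):  0  0  0  0  0  1  1  1  1  1  2  2  0  0
So g(13) = 0.

0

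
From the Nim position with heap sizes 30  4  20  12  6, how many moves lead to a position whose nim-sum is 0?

5

Compute the nim-sum pairwise:
30 ⊕ 4 = 26
26 ⊕ 20 = 14
14 ⊕ 12 = 2
2 ⊕ 6 = 4
The overall nim-sum is X = 4. A heap of size p has a winning move iff p XOR X < p (reduce it to p XOR X).
  30: 30 XOR 4 = 26 < 30 — winning move (to 26).
  4: 4 XOR 4 = 0 < 4 — winning move (to 0).
  20: 20 XOR 4 = 16 < 20 — winning move (to 16).
  12: 12 XOR 4 = 8 < 12 — winning move (to 8).
  6: 6 XOR 4 = 2 < 6 — winning move (to 2).
That gives 5 winning moves.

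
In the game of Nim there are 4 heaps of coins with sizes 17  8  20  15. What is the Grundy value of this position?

2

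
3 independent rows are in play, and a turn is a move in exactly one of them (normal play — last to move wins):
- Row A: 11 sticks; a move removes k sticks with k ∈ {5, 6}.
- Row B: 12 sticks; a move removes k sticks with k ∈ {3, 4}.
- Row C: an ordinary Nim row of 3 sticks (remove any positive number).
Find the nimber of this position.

2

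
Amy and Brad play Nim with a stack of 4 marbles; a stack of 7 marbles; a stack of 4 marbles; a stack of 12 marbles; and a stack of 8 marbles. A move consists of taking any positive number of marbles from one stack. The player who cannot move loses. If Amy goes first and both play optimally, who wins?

Amy wins

Compute the nim-sum pairwise:
4 XOR 7 = 3
3 XOR 4 = 7
7 XOR 12 = 11
11 XOR 8 = 3
The nim-sum is 3 ≠ 0, so this is an N-position: the player to move can win; Amy has a winning move.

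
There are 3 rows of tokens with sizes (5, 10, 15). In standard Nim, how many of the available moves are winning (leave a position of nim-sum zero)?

Write each in binary and XOR column by column:
  0101  (5)
  1010  (10)
  1111  (15)
  ----
  0000  (0)
The nim-sum is already 0, so every move leaves a nonzero nim-sum — there are no winning moves.

0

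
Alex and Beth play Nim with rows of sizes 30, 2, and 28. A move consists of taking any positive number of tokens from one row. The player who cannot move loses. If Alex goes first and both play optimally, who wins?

Bitwise XOR of the heap sizes:
  11110  (30)
  00010  (2)
  11100  (28)
  -----
  00000  (0)
The nim-sum is 0, so this is a P-position: the player to move is in a losing position under optimal play; Alex is about to move from it and so loses — Beth wins.

Beth wins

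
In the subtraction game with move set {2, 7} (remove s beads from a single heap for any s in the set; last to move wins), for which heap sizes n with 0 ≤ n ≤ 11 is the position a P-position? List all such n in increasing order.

0, 1, 4, 5, 9, 10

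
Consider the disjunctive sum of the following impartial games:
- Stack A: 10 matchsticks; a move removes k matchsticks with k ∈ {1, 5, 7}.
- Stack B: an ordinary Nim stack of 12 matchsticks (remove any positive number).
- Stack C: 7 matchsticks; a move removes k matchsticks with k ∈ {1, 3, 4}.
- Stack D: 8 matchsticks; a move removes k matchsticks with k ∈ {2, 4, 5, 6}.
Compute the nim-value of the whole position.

For stack A, compute g(0), g(1), … with moves {1, 5, 7}:
k:     0  1  2  3  4  5  6  7  8  9 10
g(k):  0  1  0  1  0  1  0  1  0  1  0
So g(10) = 0.
Stack B is a plain Nim stack of size 12, so its Grundy value is 12.
Grundy values for stack C (subtraction set {1, 3, 4}):
k:     0  1  2  3  4  5  6  7
g(k):  0  1  0  1  2  3  2  0
So g(7) = 0.
Build the Grundy sequence for stack D with g(k) = mex{g(k−s) : s ∈ {2, 4, 5, 6}, s ≤ k}:
g(0) = mex{} = 0
g(1) = mex{} = 0
g(2) = mex{0} = 1
g(3) = mex{0} = 1
g(4) = mex{0,1} = 2
g(5) = mex{0,1} = 2
g(6) = mex{0,1,2} = 3
g(7) = mex{0,1,2} = 3
g(8) = mex{1,2,3} = 0
So g(8) = 0.
The value of a disjunctive sum is the nim-sum of the parts.
Combined value = 0 ⊕ 12 ⊕ 0 ⊕ 0 = 12.

12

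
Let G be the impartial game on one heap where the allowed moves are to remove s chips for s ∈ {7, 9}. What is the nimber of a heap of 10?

1

Build the Grundy sequence with g(k) = mex{g(k−s) : s ∈ {7, 9}, s ≤ k}:
g(0) = mex{} = 0
g(1) = mex{} = 0
g(2) = mex{} = 0
g(3) = mex{} = 0
g(4) = mex{} = 0
g(5) = mex{} = 0
g(6) = mex{} = 0
g(7) = mex{0} = 1
g(8) = mex{0} = 1
g(9) = mex{0} = 1
g(10) = mex{0} = 1
So g(10) = 1.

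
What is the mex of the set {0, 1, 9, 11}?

2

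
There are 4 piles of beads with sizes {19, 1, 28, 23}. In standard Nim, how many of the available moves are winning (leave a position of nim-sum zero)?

Write each in binary and XOR column by column:
  10011  (19)
  00001  (1)
  11100  (28)
  10111  (23)
  -----
  11001  (25)
The overall nim-sum is X = 25. A pile of size p has a winning move iff p XOR X < p (reduce it to p XOR X).
  19: 19 XOR 25 = 10 < 19 — winning move (to 10).
  1: 1 XOR 25 = 24 ≥ 1 — no move.
  28: 28 XOR 25 = 5 < 28 — winning move (to 5).
  23: 23 XOR 25 = 14 < 23 — winning move (to 14).
That gives 3 winning moves.

3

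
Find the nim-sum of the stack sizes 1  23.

22

In binary:
  00001  (1)
  10111  (23)
  -----
  10110  (22)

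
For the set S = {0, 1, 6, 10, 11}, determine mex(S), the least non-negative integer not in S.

2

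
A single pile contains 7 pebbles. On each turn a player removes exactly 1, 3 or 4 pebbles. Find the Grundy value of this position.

0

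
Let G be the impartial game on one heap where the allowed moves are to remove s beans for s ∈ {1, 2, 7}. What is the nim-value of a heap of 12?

0

Compute g(0), g(1), … for moves {1, 2, 7}:
k:     0  1  2  3  4  5  6  7  8  9 10 11 12
g(k):  0  1  2  0  1  2  0  1  2  0  1  2  0
So g(12) = 0.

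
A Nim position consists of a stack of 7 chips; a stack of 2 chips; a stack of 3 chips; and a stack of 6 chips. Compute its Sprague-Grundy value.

0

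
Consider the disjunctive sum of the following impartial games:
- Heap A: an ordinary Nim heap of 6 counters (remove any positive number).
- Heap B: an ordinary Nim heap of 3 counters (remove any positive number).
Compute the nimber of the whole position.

Heap A is a plain Nim heap of size 6, so its Grundy value is 6.
Heap B is a plain Nim heap of size 3, so its Grundy value is 3.
By the Sprague-Grundy theorem, the Grundy value of a sum of independent games is the XOR of the component values.
Combined value = 6 ⊕ 3 = 5.

5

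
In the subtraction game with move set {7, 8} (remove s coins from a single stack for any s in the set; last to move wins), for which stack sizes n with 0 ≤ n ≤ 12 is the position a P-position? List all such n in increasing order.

0, 1, 2, 3, 4, 5, 6

Build the Grundy sequence with g(k) = mex{g(k−s) : s ∈ {7, 8}, s ≤ k}:
k:     0  1  2  3  4  5  6  7  8  9 10 11 12
g(k):  0  0  0  0  0  0  0  1  1  1  1  1  1
The P-positions (g = 0) in 0..12 are 0, 1, 2, 3, 4, 5, 6.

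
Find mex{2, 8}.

0

0 is not in the set, so the mex is 0.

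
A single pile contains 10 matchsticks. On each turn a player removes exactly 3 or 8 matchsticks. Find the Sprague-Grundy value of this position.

1

Build the Grundy sequence with g(k) = mex{g(k−s) : s ∈ {3, 8}, s ≤ k}:
k:     0  1  2  3  4  5  6  7  8  9 10
g(k):  0  0  0  1  1  1  0  0  2  1  1
So g(10) = 1.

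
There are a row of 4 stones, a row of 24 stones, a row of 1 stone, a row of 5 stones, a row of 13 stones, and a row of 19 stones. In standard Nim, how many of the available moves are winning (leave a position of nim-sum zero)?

Nim-sum: 4 ^ 24 ^ 1 ^ 5 ^ 13 ^ 19 = 6.
The overall nim-sum is X = 6. A row of size p has a winning move iff p XOR X < p (reduce it to p XOR X).
  4: 4 XOR 6 = 2 < 4 — winning move (to 2).
  24: 24 XOR 6 = 30 ≥ 24 — no move.
  1: 1 XOR 6 = 7 ≥ 1 — no move.
  5: 5 XOR 6 = 3 < 5 — winning move (to 3).
  13: 13 XOR 6 = 11 < 13 — winning move (to 11).
  19: 19 XOR 6 = 21 ≥ 19 — no move.
That gives 3 winning moves.

3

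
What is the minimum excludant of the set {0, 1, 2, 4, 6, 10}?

3

The values 0, 1, 2 are all present; 3 is the first non-negative integer missing from the set.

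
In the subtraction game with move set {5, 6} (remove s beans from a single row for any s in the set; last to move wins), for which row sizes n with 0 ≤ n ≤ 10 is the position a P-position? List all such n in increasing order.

0, 1, 2, 3, 4

Grundy values for subtraction set {5, 6}:
g(0) = mex{} = 0
g(1) = mex{} = 0
g(2) = mex{} = 0
g(3) = mex{} = 0
g(4) = mex{} = 0
g(5) = mex{0} = 1
g(6) = mex{0} = 1
g(7) = mex{0} = 1
g(8) = mex{0} = 1
g(9) = mex{0} = 1
g(10) = mex{0,1} = 2
The P-positions (g = 0) in 0..10 are 0, 1, 2, 3, 4.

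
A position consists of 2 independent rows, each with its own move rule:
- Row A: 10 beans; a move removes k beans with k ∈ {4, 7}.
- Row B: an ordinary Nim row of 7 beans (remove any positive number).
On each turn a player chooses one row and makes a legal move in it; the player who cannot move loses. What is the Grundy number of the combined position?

5

For row A, compute g(0), g(1), … with moves {4, 7}:
g(0) = mex{} = 0
g(1) = mex{} = 0
g(2) = mex{} = 0
g(3) = mex{} = 0
g(4) = mex{0} = 1
g(5) = mex{0} = 1
g(6) = mex{0} = 1
g(7) = mex{0} = 1
g(8) = mex{0,1} = 2
g(9) = mex{0,1} = 2
g(10) = mex{0,1} = 2
So g(10) = 2.
Row B is a plain Nim row of size 7, so its Grundy value is 7.
By the Sprague-Grundy theorem, the Grundy value of a sum of independent games is the XOR of the component values.
Combined value = 2 XOR 7 = 5.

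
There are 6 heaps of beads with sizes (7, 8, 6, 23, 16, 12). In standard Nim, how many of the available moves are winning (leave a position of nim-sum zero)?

Write each in binary and XOR column by column:
  00111  (7)
  01000  (8)
  00110  (6)
  10111  (23)
  10000  (16)
  01100  (12)
  -----
  00010  (2)
The overall nim-sum is X = 2. A heap of size p has a winning move iff p XOR X < p (reduce it to p XOR X).
  7: 7 XOR 2 = 5 < 7 — winning move (to 5).
  8: 8 XOR 2 = 10 ≥ 8 — no move.
  6: 6 XOR 2 = 4 < 6 — winning move (to 4).
  23: 23 XOR 2 = 21 < 23 — winning move (to 21).
  16: 16 XOR 2 = 18 ≥ 16 — no move.
  12: 12 XOR 2 = 14 ≥ 12 — no move.
That gives 3 winning moves.

3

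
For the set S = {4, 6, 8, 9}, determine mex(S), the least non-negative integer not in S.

0 is not in the set, so the mex is 0.

0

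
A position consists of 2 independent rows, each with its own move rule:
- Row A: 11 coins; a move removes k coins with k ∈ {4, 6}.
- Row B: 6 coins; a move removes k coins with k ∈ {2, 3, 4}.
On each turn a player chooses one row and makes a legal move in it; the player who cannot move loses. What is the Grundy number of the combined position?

0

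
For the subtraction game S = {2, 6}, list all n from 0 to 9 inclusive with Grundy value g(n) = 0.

0, 1, 4, 5, 8, 9

Grundy values for subtraction set {2, 6}:
k:     0  1  2  3  4  5  6  7  8  9
g(k):  0  0  1  1  0  0  1  1  0  0
The P-positions (g = 0) in 0..9 are 0, 1, 4, 5, 8, 9.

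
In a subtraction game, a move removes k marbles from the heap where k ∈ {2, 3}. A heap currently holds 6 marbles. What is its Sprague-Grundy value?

0

Build the Grundy sequence with g(k) = mex{g(k−s) : s ∈ {2, 3}, s ≤ k}:
g(0) = mex{} = 0
g(1) = mex{} = 0
g(2) = mex{0} = 1
g(3) = mex{0} = 1
g(4) = mex{0,1} = 2
g(5) = mex{1} = 0
g(6) = mex{1,2} = 0
So g(6) = 0.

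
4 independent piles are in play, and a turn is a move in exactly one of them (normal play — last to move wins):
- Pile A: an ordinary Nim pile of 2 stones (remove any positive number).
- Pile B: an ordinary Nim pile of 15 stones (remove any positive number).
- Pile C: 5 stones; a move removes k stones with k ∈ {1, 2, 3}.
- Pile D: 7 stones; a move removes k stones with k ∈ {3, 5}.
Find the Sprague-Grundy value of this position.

14

Pile A is a plain Nim pile of size 2, so its Grundy value is 2.
Pile B is a plain Nim pile of size 15, so its Grundy value is 15.
Grundy values for pile C (subtraction set {1, 2, 3}):
k:     0  1  2  3  4  5
g(k):  0  1  2  3  0  1
So g(5) = 1.
Build the Grundy sequence for pile D with g(k) = mex{g(k−s) : s ∈ {3, 5}, s ≤ k}:
g(0) = mex{} = 0
g(1) = mex{} = 0
g(2) = mex{} = 0
g(3) = mex{0} = 1
g(4) = mex{0} = 1
g(5) = mex{0} = 1
g(6) = mex{0,1} = 2
g(7) = mex{0,1} = 2
So g(7) = 2.
The value of a disjunctive sum is the nim-sum of the parts.
Combined value = 2 ⊕ 15 ⊕ 1 ⊕ 2 = 14.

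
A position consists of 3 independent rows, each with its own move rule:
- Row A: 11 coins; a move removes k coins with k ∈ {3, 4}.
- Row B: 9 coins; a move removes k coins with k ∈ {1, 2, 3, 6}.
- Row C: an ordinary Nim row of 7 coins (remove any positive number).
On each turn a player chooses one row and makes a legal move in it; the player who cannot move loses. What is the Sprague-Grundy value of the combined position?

7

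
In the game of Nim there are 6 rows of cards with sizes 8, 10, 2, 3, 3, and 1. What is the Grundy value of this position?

Nim-sum: 8 ⊕ 10 ⊕ 2 ⊕ 3 ⊕ 3 ⊕ 1 = 1.

1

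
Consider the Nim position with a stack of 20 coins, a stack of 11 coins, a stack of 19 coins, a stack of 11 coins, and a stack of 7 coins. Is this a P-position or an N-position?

P-position

Write each in binary and XOR column by column:
  10100  (20)
  01011  (11)
  10011  (19)
  01011  (11)
  00111  (7)
  -----
  00000  (0)
The nim-sum is 0, so this is a P-position: the player to move is in a losing position under optimal play.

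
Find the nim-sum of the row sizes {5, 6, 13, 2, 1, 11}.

Compute the nim-sum pairwise:
5 XOR 6 = 3
3 XOR 13 = 14
14 XOR 2 = 12
12 XOR 1 = 13
13 XOR 11 = 6

6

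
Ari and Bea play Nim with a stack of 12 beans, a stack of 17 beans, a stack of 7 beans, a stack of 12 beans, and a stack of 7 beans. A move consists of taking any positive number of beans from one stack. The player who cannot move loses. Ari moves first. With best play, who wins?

Ari wins

Nim-sum: 12 ⊕ 17 ⊕ 7 ⊕ 12 ⊕ 7 = 17.
The nim-sum is 17 ≠ 0, so this is an N-position: the player to move can win; Ari has a winning move.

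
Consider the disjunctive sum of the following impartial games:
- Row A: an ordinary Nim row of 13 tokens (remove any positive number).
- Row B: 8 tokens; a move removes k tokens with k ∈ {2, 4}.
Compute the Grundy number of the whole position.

12

Row A is a plain Nim row of size 13, so its Grundy value is 13.
Grundy values for row B (subtraction set {2, 4}):
k:     0  1  2  3  4  5  6  7  8
g(k):  0  0  1  1  2  2  0  0  1
So g(8) = 1.
By the Sprague-Grundy theorem, the Grundy value of a sum of independent games is the XOR of the component values.
Combined value = 13 ⊕ 1 = 12.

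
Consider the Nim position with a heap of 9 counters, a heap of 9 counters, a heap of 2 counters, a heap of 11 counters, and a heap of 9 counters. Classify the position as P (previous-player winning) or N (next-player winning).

P-position

Write each in binary and XOR column by column:
  1001  (9)
  1001  (9)
  0010  (2)
  1011  (11)
  1001  (9)
  ----
  0000  (0)
The nim-sum is 0, so this is a P-position: the player to move is in a losing position under optimal play.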